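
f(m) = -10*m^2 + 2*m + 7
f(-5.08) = -261.22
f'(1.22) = -22.40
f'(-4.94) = 100.80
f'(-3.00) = 62.00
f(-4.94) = -246.92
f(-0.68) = 1.02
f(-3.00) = -89.00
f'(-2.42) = 50.40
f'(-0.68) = 15.60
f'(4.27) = -83.40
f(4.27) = -166.79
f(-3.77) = -142.67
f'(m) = 2 - 20*m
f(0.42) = 6.08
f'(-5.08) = 103.60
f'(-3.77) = 77.40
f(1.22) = -5.44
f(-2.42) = -56.40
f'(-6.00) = 122.00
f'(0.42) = -6.40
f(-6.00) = -365.00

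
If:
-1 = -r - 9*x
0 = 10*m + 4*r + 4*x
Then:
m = 16*x/5 - 2/5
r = 1 - 9*x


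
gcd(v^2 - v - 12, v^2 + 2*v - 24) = v - 4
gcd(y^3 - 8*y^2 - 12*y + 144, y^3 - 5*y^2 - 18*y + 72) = y^2 - 2*y - 24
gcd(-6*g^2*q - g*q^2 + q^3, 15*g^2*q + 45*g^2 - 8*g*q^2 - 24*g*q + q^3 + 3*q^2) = -3*g + q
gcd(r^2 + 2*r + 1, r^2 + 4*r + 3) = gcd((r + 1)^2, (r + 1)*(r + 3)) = r + 1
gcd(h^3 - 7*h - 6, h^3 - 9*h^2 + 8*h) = 1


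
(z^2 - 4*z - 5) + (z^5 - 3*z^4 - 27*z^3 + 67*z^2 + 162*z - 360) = z^5 - 3*z^4 - 27*z^3 + 68*z^2 + 158*z - 365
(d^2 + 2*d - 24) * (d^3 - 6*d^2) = d^5 - 4*d^4 - 36*d^3 + 144*d^2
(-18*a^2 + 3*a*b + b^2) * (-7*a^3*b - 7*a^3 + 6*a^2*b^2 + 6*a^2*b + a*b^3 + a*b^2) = 126*a^5*b + 126*a^5 - 129*a^4*b^2 - 129*a^4*b - 7*a^3*b^3 - 7*a^3*b^2 + 9*a^2*b^4 + 9*a^2*b^3 + a*b^5 + a*b^4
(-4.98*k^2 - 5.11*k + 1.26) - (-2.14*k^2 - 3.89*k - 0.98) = -2.84*k^2 - 1.22*k + 2.24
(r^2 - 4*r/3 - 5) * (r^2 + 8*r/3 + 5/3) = r^4 + 4*r^3/3 - 62*r^2/9 - 140*r/9 - 25/3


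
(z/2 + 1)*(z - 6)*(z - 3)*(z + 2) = z^4/2 - 5*z^3/2 - 7*z^2 + 18*z + 36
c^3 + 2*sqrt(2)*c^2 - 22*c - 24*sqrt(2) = (c - 3*sqrt(2))*(c + sqrt(2))*(c + 4*sqrt(2))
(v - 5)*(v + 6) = v^2 + v - 30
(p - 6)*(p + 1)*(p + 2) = p^3 - 3*p^2 - 16*p - 12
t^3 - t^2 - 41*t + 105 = (t - 5)*(t - 3)*(t + 7)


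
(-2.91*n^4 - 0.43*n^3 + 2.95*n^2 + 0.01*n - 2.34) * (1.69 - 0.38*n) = 1.1058*n^5 - 4.7545*n^4 - 1.8477*n^3 + 4.9817*n^2 + 0.9061*n - 3.9546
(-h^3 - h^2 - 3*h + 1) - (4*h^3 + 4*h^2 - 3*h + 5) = -5*h^3 - 5*h^2 - 4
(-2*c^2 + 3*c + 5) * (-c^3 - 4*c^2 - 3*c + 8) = 2*c^5 + 5*c^4 - 11*c^3 - 45*c^2 + 9*c + 40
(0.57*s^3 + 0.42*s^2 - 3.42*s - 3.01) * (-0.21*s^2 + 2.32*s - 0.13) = -0.1197*s^5 + 1.2342*s^4 + 1.6185*s^3 - 7.3569*s^2 - 6.5386*s + 0.3913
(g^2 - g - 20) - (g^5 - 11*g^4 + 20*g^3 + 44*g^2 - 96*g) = -g^5 + 11*g^4 - 20*g^3 - 43*g^2 + 95*g - 20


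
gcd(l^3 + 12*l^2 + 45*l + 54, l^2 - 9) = l + 3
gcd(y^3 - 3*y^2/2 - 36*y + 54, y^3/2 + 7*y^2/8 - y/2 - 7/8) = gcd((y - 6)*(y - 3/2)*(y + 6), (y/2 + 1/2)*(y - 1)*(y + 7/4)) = 1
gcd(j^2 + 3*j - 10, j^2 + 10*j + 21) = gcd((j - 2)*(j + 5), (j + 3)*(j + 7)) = 1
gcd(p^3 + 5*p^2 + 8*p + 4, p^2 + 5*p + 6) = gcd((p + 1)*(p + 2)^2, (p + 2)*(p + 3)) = p + 2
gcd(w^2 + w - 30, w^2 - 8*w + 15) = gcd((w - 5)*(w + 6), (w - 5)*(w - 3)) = w - 5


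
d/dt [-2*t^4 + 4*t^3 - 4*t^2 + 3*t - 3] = -8*t^3 + 12*t^2 - 8*t + 3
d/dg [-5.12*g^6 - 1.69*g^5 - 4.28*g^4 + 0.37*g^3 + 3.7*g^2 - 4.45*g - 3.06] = -30.72*g^5 - 8.45*g^4 - 17.12*g^3 + 1.11*g^2 + 7.4*g - 4.45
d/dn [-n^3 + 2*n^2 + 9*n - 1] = -3*n^2 + 4*n + 9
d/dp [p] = 1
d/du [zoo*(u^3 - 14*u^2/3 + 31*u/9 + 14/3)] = zoo*(u^2 + u + 1)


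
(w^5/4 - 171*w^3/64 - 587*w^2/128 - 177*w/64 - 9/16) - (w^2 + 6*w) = w^5/4 - 171*w^3/64 - 715*w^2/128 - 561*w/64 - 9/16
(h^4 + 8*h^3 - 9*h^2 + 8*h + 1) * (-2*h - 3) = -2*h^5 - 19*h^4 - 6*h^3 + 11*h^2 - 26*h - 3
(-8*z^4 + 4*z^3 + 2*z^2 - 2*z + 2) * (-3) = 24*z^4 - 12*z^3 - 6*z^2 + 6*z - 6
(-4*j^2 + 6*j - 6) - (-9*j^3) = 9*j^3 - 4*j^2 + 6*j - 6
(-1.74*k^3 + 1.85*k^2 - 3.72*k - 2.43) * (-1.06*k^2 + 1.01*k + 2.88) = 1.8444*k^5 - 3.7184*k^4 + 0.800500000000001*k^3 + 4.1466*k^2 - 13.1679*k - 6.9984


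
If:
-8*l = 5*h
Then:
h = -8*l/5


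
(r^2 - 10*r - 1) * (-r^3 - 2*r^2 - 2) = -r^5 + 8*r^4 + 21*r^3 + 20*r + 2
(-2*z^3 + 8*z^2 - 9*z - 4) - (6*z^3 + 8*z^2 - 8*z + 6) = -8*z^3 - z - 10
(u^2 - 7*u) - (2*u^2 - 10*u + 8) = -u^2 + 3*u - 8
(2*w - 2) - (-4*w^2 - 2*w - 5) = 4*w^2 + 4*w + 3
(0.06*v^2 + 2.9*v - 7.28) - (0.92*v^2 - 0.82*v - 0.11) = -0.86*v^2 + 3.72*v - 7.17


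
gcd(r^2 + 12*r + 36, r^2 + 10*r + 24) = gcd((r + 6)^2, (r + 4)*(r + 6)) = r + 6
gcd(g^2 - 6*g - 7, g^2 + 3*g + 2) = g + 1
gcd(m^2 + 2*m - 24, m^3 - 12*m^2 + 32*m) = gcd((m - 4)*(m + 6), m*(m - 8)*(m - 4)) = m - 4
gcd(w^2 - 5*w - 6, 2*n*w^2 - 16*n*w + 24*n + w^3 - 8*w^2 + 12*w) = w - 6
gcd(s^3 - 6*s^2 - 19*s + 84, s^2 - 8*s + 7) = s - 7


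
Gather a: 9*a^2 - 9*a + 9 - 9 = 9*a^2 - 9*a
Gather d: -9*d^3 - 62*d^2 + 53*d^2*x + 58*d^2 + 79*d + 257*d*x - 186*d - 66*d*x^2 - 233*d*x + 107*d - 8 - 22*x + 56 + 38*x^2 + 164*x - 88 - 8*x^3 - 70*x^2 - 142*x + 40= -9*d^3 + d^2*(53*x - 4) + d*(-66*x^2 + 24*x) - 8*x^3 - 32*x^2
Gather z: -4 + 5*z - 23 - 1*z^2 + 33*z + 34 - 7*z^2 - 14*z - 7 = -8*z^2 + 24*z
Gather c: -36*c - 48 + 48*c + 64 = 12*c + 16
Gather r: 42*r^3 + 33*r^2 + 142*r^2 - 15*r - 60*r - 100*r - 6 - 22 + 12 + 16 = 42*r^3 + 175*r^2 - 175*r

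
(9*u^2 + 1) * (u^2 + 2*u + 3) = 9*u^4 + 18*u^3 + 28*u^2 + 2*u + 3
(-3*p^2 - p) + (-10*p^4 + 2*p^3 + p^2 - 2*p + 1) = -10*p^4 + 2*p^3 - 2*p^2 - 3*p + 1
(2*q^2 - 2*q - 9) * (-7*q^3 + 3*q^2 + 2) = -14*q^5 + 20*q^4 + 57*q^3 - 23*q^2 - 4*q - 18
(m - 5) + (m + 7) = 2*m + 2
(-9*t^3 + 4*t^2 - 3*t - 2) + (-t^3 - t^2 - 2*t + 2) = -10*t^3 + 3*t^2 - 5*t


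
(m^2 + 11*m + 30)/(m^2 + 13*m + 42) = (m + 5)/(m + 7)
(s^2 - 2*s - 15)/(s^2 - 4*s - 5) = (s + 3)/(s + 1)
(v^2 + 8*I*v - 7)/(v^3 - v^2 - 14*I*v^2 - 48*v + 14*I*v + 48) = (v^2 + 8*I*v - 7)/(v^3 + v^2*(-1 - 14*I) + v*(-48 + 14*I) + 48)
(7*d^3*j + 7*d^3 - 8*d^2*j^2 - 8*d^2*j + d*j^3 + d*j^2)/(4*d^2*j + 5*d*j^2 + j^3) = d*(7*d^2*j + 7*d^2 - 8*d*j^2 - 8*d*j + j^3 + j^2)/(j*(4*d^2 + 5*d*j + j^2))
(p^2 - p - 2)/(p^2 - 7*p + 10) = (p + 1)/(p - 5)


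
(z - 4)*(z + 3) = z^2 - z - 12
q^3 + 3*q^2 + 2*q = q*(q + 1)*(q + 2)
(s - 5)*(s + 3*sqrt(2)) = s^2 - 5*s + 3*sqrt(2)*s - 15*sqrt(2)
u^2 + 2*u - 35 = (u - 5)*(u + 7)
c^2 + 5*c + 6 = (c + 2)*(c + 3)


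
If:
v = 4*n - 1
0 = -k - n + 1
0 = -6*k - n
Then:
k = -1/5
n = 6/5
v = 19/5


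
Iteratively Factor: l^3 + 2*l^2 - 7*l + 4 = (l + 4)*(l^2 - 2*l + 1) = (l - 1)*(l + 4)*(l - 1)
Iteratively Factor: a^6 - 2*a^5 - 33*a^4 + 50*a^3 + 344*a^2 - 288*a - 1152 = (a - 3)*(a^5 + a^4 - 30*a^3 - 40*a^2 + 224*a + 384) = (a - 3)*(a + 2)*(a^4 - a^3 - 28*a^2 + 16*a + 192) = (a - 4)*(a - 3)*(a + 2)*(a^3 + 3*a^2 - 16*a - 48) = (a - 4)*(a - 3)*(a + 2)*(a + 3)*(a^2 - 16) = (a - 4)^2*(a - 3)*(a + 2)*(a + 3)*(a + 4)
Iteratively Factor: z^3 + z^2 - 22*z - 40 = (z - 5)*(z^2 + 6*z + 8) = (z - 5)*(z + 4)*(z + 2)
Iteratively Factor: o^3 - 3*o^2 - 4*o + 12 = (o + 2)*(o^2 - 5*o + 6) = (o - 2)*(o + 2)*(o - 3)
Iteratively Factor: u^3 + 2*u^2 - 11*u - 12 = (u + 1)*(u^2 + u - 12) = (u + 1)*(u + 4)*(u - 3)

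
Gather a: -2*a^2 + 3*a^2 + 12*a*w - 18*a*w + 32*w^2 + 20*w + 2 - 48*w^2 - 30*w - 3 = a^2 - 6*a*w - 16*w^2 - 10*w - 1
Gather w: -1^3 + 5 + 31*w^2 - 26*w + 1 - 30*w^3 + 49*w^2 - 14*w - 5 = -30*w^3 + 80*w^2 - 40*w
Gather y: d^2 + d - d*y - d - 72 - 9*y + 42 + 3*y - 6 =d^2 + y*(-d - 6) - 36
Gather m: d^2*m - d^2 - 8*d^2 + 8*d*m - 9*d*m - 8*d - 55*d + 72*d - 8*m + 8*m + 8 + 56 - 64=-9*d^2 + 9*d + m*(d^2 - d)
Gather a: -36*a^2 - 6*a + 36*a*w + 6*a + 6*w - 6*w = -36*a^2 + 36*a*w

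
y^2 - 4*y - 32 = (y - 8)*(y + 4)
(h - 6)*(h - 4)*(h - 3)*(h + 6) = h^4 - 7*h^3 - 24*h^2 + 252*h - 432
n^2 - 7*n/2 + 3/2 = (n - 3)*(n - 1/2)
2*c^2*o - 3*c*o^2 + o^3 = o*(-2*c + o)*(-c + o)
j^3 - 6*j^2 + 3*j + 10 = (j - 5)*(j - 2)*(j + 1)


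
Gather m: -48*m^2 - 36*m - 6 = -48*m^2 - 36*m - 6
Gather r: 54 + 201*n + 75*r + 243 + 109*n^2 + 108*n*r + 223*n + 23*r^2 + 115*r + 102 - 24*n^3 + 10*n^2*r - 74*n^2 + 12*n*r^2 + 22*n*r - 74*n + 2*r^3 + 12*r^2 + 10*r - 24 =-24*n^3 + 35*n^2 + 350*n + 2*r^3 + r^2*(12*n + 35) + r*(10*n^2 + 130*n + 200) + 375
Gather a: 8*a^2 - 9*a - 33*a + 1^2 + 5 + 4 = 8*a^2 - 42*a + 10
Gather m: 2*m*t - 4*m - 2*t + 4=m*(2*t - 4) - 2*t + 4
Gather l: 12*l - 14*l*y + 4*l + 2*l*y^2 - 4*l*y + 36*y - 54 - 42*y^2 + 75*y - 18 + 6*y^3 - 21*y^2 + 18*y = l*(2*y^2 - 18*y + 16) + 6*y^3 - 63*y^2 + 129*y - 72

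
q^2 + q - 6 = (q - 2)*(q + 3)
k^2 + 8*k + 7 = (k + 1)*(k + 7)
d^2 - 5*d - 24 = (d - 8)*(d + 3)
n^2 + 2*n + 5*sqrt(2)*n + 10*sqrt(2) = (n + 2)*(n + 5*sqrt(2))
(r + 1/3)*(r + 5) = r^2 + 16*r/3 + 5/3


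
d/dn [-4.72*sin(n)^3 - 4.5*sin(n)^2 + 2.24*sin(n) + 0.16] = (-14.16*sin(n)^2 - 9.0*sin(n) + 2.24)*cos(n)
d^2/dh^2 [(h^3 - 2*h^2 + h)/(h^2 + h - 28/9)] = 72*(144*h^3 - 567*h^2 + 777*h - 329)/(729*h^6 + 2187*h^5 - 4617*h^4 - 12879*h^3 + 14364*h^2 + 21168*h - 21952)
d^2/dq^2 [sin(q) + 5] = -sin(q)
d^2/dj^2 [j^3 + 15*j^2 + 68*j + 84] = 6*j + 30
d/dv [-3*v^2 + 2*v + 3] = 2 - 6*v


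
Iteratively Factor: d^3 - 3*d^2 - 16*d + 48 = (d - 4)*(d^2 + d - 12) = (d - 4)*(d - 3)*(d + 4)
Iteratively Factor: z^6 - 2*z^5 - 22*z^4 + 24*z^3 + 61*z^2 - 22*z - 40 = (z + 1)*(z^5 - 3*z^4 - 19*z^3 + 43*z^2 + 18*z - 40) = (z + 1)^2*(z^4 - 4*z^3 - 15*z^2 + 58*z - 40) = (z - 5)*(z + 1)^2*(z^3 + z^2 - 10*z + 8) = (z - 5)*(z + 1)^2*(z + 4)*(z^2 - 3*z + 2) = (z - 5)*(z - 2)*(z + 1)^2*(z + 4)*(z - 1)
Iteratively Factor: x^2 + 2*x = (x + 2)*(x)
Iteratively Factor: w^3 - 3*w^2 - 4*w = (w)*(w^2 - 3*w - 4) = w*(w - 4)*(w + 1)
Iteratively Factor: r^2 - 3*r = (r)*(r - 3)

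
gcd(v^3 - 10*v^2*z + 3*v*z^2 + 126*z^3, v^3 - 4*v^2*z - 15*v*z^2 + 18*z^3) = -v^2 + 3*v*z + 18*z^2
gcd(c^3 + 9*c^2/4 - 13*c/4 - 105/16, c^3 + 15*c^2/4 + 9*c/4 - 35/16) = c + 5/2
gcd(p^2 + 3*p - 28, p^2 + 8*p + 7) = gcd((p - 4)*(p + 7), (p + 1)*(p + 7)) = p + 7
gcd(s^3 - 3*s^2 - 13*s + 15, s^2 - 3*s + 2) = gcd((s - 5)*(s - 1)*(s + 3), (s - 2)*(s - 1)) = s - 1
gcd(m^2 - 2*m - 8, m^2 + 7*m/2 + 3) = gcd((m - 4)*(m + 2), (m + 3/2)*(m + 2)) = m + 2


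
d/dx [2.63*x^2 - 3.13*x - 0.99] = 5.26*x - 3.13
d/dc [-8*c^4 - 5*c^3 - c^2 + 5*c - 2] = -32*c^3 - 15*c^2 - 2*c + 5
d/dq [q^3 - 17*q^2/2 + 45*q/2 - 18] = 3*q^2 - 17*q + 45/2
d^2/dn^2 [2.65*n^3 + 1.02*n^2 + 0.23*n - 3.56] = 15.9*n + 2.04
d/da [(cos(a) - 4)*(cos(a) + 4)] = -sin(2*a)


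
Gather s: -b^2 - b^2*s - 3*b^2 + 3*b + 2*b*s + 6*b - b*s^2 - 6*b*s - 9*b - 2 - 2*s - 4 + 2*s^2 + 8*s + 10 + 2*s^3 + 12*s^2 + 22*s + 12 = -4*b^2 + 2*s^3 + s^2*(14 - b) + s*(-b^2 - 4*b + 28) + 16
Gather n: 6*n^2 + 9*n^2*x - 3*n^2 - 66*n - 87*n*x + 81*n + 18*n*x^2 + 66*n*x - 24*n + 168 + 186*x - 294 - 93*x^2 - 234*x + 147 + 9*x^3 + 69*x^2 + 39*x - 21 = n^2*(9*x + 3) + n*(18*x^2 - 21*x - 9) + 9*x^3 - 24*x^2 - 9*x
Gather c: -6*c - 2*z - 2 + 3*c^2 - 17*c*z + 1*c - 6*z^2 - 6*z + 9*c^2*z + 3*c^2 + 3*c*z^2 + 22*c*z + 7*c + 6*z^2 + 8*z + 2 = c^2*(9*z + 6) + c*(3*z^2 + 5*z + 2)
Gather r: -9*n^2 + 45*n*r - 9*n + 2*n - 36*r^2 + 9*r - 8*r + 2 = -9*n^2 - 7*n - 36*r^2 + r*(45*n + 1) + 2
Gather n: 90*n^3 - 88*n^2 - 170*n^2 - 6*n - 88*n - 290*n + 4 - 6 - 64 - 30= 90*n^3 - 258*n^2 - 384*n - 96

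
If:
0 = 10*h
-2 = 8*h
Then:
No Solution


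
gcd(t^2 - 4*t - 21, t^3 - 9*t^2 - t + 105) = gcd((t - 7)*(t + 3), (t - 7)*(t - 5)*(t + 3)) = t^2 - 4*t - 21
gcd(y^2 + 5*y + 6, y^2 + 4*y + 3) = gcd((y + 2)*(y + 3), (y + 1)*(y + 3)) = y + 3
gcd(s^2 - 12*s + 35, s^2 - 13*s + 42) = s - 7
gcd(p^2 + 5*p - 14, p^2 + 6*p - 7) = p + 7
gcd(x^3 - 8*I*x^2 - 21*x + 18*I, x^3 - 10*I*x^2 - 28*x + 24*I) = x - 2*I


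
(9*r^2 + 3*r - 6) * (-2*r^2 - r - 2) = -18*r^4 - 15*r^3 - 9*r^2 + 12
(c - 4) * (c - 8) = c^2 - 12*c + 32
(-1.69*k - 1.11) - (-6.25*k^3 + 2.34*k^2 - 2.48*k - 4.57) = 6.25*k^3 - 2.34*k^2 + 0.79*k + 3.46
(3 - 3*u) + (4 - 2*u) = 7 - 5*u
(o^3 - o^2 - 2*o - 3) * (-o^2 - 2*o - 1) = -o^5 - o^4 + 3*o^3 + 8*o^2 + 8*o + 3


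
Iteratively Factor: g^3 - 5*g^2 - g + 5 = (g - 5)*(g^2 - 1) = (g - 5)*(g + 1)*(g - 1)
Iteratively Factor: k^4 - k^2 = (k + 1)*(k^3 - k^2) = k*(k + 1)*(k^2 - k) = k^2*(k + 1)*(k - 1)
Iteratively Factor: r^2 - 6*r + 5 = (r - 5)*(r - 1)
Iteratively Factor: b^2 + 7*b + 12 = (b + 3)*(b + 4)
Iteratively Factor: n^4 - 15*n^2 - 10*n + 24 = (n + 3)*(n^3 - 3*n^2 - 6*n + 8) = (n - 4)*(n + 3)*(n^2 + n - 2) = (n - 4)*(n - 1)*(n + 3)*(n + 2)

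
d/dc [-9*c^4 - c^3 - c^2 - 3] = c*(-36*c^2 - 3*c - 2)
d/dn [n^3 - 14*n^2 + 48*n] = 3*n^2 - 28*n + 48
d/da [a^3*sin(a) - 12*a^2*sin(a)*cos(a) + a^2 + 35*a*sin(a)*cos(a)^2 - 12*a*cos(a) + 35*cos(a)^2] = a^3*cos(a) + 3*a^2*sin(a) - 12*a^2*cos(2*a) + 12*a*sin(a) - 12*a*sin(2*a) + 35*a*cos(a)/4 + 105*a*cos(3*a)/4 + 2*a + 35*sin(a)/4 - 35*sin(2*a) + 35*sin(3*a)/4 - 12*cos(a)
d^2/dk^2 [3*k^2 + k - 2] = 6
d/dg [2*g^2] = 4*g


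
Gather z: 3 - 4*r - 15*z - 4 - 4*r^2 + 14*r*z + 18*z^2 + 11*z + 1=-4*r^2 - 4*r + 18*z^2 + z*(14*r - 4)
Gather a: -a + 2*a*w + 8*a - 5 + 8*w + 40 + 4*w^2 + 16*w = a*(2*w + 7) + 4*w^2 + 24*w + 35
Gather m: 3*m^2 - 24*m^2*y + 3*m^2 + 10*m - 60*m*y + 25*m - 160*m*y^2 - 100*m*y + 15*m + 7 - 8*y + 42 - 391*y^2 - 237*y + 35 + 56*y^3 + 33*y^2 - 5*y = m^2*(6 - 24*y) + m*(-160*y^2 - 160*y + 50) + 56*y^3 - 358*y^2 - 250*y + 84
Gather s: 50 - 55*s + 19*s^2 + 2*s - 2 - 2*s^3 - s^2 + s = -2*s^3 + 18*s^2 - 52*s + 48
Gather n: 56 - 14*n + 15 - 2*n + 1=72 - 16*n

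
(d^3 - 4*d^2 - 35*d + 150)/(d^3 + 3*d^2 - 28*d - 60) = (d - 5)/(d + 2)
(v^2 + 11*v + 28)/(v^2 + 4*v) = (v + 7)/v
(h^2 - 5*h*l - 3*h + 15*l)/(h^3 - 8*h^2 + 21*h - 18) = (h - 5*l)/(h^2 - 5*h + 6)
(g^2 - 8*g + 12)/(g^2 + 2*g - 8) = (g - 6)/(g + 4)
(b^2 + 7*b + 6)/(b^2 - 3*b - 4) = (b + 6)/(b - 4)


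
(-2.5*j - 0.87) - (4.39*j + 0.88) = -6.89*j - 1.75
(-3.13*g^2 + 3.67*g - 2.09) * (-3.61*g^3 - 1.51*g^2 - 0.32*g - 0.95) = 11.2993*g^5 - 8.5224*g^4 + 3.0048*g^3 + 4.955*g^2 - 2.8177*g + 1.9855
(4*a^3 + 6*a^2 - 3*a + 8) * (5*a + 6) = 20*a^4 + 54*a^3 + 21*a^2 + 22*a + 48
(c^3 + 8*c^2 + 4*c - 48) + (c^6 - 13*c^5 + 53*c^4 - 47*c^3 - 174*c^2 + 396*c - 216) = c^6 - 13*c^5 + 53*c^4 - 46*c^3 - 166*c^2 + 400*c - 264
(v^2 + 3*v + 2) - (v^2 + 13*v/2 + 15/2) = -7*v/2 - 11/2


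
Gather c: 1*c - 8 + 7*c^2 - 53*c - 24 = 7*c^2 - 52*c - 32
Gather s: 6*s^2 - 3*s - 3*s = 6*s^2 - 6*s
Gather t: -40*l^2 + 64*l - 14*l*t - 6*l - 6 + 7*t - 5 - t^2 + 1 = -40*l^2 + 58*l - t^2 + t*(7 - 14*l) - 10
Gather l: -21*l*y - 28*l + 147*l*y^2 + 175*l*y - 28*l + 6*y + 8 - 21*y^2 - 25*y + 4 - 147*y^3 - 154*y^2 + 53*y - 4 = l*(147*y^2 + 154*y - 56) - 147*y^3 - 175*y^2 + 34*y + 8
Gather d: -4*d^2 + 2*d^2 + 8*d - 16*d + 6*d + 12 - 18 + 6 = -2*d^2 - 2*d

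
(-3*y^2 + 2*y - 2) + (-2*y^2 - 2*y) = -5*y^2 - 2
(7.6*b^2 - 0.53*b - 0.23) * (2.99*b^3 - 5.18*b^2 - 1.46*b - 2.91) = 22.724*b^5 - 40.9527*b^4 - 9.0383*b^3 - 20.1508*b^2 + 1.8781*b + 0.6693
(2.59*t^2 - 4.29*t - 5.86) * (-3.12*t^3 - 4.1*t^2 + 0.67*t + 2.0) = -8.0808*t^5 + 2.7658*t^4 + 37.6075*t^3 + 26.3317*t^2 - 12.5062*t - 11.72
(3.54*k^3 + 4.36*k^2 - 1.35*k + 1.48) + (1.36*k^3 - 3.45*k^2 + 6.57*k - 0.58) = 4.9*k^3 + 0.91*k^2 + 5.22*k + 0.9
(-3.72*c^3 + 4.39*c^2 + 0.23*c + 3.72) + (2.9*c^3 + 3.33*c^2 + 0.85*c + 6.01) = -0.82*c^3 + 7.72*c^2 + 1.08*c + 9.73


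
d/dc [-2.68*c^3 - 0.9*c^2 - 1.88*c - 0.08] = -8.04*c^2 - 1.8*c - 1.88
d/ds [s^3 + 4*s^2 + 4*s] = 3*s^2 + 8*s + 4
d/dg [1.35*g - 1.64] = 1.35000000000000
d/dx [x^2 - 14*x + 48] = 2*x - 14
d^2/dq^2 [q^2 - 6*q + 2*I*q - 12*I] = 2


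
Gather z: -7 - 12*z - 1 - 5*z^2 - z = -5*z^2 - 13*z - 8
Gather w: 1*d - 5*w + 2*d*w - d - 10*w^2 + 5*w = 2*d*w - 10*w^2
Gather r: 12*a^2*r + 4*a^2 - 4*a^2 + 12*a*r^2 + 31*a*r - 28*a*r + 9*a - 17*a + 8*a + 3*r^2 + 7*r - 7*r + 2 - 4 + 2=r^2*(12*a + 3) + r*(12*a^2 + 3*a)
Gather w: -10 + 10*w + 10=10*w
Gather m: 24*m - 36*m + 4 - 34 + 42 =12 - 12*m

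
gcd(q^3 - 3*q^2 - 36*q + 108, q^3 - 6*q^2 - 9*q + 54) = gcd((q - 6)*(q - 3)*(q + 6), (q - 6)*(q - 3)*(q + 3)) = q^2 - 9*q + 18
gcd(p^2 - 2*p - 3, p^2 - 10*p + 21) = p - 3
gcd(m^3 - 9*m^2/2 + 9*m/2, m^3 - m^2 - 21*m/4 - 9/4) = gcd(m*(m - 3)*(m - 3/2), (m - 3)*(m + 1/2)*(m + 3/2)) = m - 3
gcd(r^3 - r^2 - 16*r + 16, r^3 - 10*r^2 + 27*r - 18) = r - 1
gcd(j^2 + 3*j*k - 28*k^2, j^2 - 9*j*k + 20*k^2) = j - 4*k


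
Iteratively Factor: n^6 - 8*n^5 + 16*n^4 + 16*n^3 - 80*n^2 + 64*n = (n)*(n^5 - 8*n^4 + 16*n^3 + 16*n^2 - 80*n + 64) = n*(n - 2)*(n^4 - 6*n^3 + 4*n^2 + 24*n - 32) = n*(n - 2)^2*(n^3 - 4*n^2 - 4*n + 16) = n*(n - 2)^3*(n^2 - 2*n - 8) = n*(n - 4)*(n - 2)^3*(n + 2)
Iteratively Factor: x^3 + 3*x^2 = (x)*(x^2 + 3*x) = x^2*(x + 3)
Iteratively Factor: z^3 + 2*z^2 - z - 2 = (z + 2)*(z^2 - 1) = (z + 1)*(z + 2)*(z - 1)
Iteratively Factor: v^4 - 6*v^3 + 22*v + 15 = (v - 3)*(v^3 - 3*v^2 - 9*v - 5) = (v - 5)*(v - 3)*(v^2 + 2*v + 1) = (v - 5)*(v - 3)*(v + 1)*(v + 1)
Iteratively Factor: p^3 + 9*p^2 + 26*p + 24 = (p + 4)*(p^2 + 5*p + 6) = (p + 2)*(p + 4)*(p + 3)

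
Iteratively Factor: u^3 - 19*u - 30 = (u - 5)*(u^2 + 5*u + 6) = (u - 5)*(u + 2)*(u + 3)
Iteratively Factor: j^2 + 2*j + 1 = (j + 1)*(j + 1)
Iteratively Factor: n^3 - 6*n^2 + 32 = (n - 4)*(n^2 - 2*n - 8) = (n - 4)^2*(n + 2)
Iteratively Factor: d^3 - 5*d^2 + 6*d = (d)*(d^2 - 5*d + 6) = d*(d - 3)*(d - 2)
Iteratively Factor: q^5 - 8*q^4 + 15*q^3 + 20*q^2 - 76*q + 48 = (q - 3)*(q^4 - 5*q^3 + 20*q - 16) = (q - 3)*(q - 2)*(q^3 - 3*q^2 - 6*q + 8) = (q - 4)*(q - 3)*(q - 2)*(q^2 + q - 2) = (q - 4)*(q - 3)*(q - 2)*(q - 1)*(q + 2)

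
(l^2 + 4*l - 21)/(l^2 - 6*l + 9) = (l + 7)/(l - 3)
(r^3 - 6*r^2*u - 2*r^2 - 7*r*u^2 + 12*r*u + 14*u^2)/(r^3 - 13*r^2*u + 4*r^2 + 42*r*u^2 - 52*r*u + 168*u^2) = (r^2 + r*u - 2*r - 2*u)/(r^2 - 6*r*u + 4*r - 24*u)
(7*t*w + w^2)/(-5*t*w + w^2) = (-7*t - w)/(5*t - w)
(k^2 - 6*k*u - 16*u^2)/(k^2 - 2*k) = (k^2 - 6*k*u - 16*u^2)/(k*(k - 2))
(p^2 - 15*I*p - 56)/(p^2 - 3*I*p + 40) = (p - 7*I)/(p + 5*I)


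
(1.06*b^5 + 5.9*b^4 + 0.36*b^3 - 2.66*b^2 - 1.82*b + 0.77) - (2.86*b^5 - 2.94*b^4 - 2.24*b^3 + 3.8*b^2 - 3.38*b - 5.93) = -1.8*b^5 + 8.84*b^4 + 2.6*b^3 - 6.46*b^2 + 1.56*b + 6.7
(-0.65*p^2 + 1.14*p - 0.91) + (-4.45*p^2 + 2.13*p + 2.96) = -5.1*p^2 + 3.27*p + 2.05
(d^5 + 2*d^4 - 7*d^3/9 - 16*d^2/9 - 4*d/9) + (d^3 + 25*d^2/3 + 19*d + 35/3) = d^5 + 2*d^4 + 2*d^3/9 + 59*d^2/9 + 167*d/9 + 35/3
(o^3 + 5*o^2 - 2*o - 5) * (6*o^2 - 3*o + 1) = 6*o^5 + 27*o^4 - 26*o^3 - 19*o^2 + 13*o - 5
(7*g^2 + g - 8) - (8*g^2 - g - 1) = -g^2 + 2*g - 7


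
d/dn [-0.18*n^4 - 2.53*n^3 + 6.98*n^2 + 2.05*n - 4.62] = -0.72*n^3 - 7.59*n^2 + 13.96*n + 2.05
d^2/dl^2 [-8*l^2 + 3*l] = -16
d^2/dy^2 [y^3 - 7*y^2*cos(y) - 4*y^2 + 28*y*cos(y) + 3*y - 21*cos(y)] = 7*y^2*cos(y) - 28*sqrt(2)*y*cos(y + pi/4) + 6*y - 56*sin(y) + 7*cos(y) - 8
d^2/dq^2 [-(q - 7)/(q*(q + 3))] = 2*(-q^3 + 21*q^2 + 63*q + 63)/(q^3*(q^3 + 9*q^2 + 27*q + 27))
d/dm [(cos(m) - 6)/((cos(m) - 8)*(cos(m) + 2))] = (cos(m)^2 - 12*cos(m) + 52)*sin(m)/((cos(m) - 8)^2*(cos(m) + 2)^2)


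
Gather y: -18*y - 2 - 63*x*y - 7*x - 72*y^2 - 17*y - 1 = -7*x - 72*y^2 + y*(-63*x - 35) - 3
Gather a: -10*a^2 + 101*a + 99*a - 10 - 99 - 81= -10*a^2 + 200*a - 190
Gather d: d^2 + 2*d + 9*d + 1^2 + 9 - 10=d^2 + 11*d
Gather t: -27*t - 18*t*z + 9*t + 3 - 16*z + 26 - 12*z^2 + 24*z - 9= t*(-18*z - 18) - 12*z^2 + 8*z + 20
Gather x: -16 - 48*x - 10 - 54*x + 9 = -102*x - 17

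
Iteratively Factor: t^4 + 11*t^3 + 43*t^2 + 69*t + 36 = (t + 1)*(t^3 + 10*t^2 + 33*t + 36) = (t + 1)*(t + 3)*(t^2 + 7*t + 12) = (t + 1)*(t + 3)*(t + 4)*(t + 3)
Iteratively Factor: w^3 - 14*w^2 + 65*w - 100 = (w - 4)*(w^2 - 10*w + 25) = (w - 5)*(w - 4)*(w - 5)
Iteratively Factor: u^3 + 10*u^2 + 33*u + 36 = (u + 4)*(u^2 + 6*u + 9) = (u + 3)*(u + 4)*(u + 3)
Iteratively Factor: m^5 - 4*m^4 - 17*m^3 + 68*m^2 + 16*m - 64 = (m - 4)*(m^4 - 17*m^2 + 16) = (m - 4)^2*(m^3 + 4*m^2 - m - 4) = (m - 4)^2*(m - 1)*(m^2 + 5*m + 4) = (m - 4)^2*(m - 1)*(m + 4)*(m + 1)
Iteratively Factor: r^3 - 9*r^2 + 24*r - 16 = (r - 1)*(r^2 - 8*r + 16) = (r - 4)*(r - 1)*(r - 4)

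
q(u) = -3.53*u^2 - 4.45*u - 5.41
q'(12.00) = -89.17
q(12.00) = -567.13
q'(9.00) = -67.99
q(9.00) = -331.39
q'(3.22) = -27.18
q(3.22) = -56.34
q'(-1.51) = 6.21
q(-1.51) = -6.74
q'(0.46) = -7.70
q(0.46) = -8.20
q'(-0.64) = 0.07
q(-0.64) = -4.01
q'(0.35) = -6.92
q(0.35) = -7.40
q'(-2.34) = 12.07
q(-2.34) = -14.33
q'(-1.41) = 5.50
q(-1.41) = -6.15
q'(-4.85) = 29.79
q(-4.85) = -66.86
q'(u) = -7.06*u - 4.45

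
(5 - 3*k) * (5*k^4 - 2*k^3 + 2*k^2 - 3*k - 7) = -15*k^5 + 31*k^4 - 16*k^3 + 19*k^2 + 6*k - 35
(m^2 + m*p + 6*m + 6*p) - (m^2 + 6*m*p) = -5*m*p + 6*m + 6*p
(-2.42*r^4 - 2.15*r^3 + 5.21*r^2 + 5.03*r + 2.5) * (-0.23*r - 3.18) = 0.5566*r^5 + 8.1901*r^4 + 5.6387*r^3 - 17.7247*r^2 - 16.5704*r - 7.95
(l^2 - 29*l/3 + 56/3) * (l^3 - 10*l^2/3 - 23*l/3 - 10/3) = l^5 - 13*l^4 + 389*l^3/9 + 77*l^2/9 - 998*l/9 - 560/9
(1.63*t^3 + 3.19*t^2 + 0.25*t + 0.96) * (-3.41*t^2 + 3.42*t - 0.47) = -5.5583*t^5 - 5.3033*t^4 + 9.2912*t^3 - 3.9179*t^2 + 3.1657*t - 0.4512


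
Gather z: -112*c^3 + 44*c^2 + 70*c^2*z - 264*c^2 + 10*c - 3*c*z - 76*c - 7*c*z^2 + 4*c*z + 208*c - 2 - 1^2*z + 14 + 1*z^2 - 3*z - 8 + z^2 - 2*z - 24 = -112*c^3 - 220*c^2 + 142*c + z^2*(2 - 7*c) + z*(70*c^2 + c - 6) - 20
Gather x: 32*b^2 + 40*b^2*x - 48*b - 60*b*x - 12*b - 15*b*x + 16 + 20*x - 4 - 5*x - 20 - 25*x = 32*b^2 - 60*b + x*(40*b^2 - 75*b - 10) - 8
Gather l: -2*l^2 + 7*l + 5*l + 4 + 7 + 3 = -2*l^2 + 12*l + 14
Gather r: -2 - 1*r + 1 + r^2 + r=r^2 - 1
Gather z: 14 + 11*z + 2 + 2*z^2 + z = 2*z^2 + 12*z + 16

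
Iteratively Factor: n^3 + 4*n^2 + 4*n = (n)*(n^2 + 4*n + 4) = n*(n + 2)*(n + 2)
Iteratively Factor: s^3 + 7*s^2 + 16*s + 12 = (s + 3)*(s^2 + 4*s + 4) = (s + 2)*(s + 3)*(s + 2)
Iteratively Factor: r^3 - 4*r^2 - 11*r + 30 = (r - 5)*(r^2 + r - 6) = (r - 5)*(r - 2)*(r + 3)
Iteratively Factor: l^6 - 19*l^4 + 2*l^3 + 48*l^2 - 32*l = (l - 4)*(l^5 + 4*l^4 - 3*l^3 - 10*l^2 + 8*l) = (l - 4)*(l - 1)*(l^4 + 5*l^3 + 2*l^2 - 8*l) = (l - 4)*(l - 1)*(l + 4)*(l^3 + l^2 - 2*l) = l*(l - 4)*(l - 1)*(l + 4)*(l^2 + l - 2) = l*(l - 4)*(l - 1)^2*(l + 4)*(l + 2)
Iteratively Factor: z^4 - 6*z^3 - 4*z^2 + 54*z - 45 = (z - 1)*(z^3 - 5*z^2 - 9*z + 45) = (z - 3)*(z - 1)*(z^2 - 2*z - 15) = (z - 5)*(z - 3)*(z - 1)*(z + 3)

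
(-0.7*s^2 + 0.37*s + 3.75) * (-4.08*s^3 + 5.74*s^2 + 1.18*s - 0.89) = 2.856*s^5 - 5.5276*s^4 - 14.0022*s^3 + 22.5846*s^2 + 4.0957*s - 3.3375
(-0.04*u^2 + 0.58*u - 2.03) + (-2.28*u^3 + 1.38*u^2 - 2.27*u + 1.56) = -2.28*u^3 + 1.34*u^2 - 1.69*u - 0.47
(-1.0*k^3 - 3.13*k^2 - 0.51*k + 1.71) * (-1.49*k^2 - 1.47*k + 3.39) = 1.49*k^5 + 6.1337*k^4 + 1.971*k^3 - 12.4089*k^2 - 4.2426*k + 5.7969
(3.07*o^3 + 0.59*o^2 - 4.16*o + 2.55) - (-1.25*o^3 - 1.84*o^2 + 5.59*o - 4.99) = 4.32*o^3 + 2.43*o^2 - 9.75*o + 7.54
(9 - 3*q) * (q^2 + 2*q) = -3*q^3 + 3*q^2 + 18*q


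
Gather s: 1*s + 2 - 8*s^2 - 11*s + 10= -8*s^2 - 10*s + 12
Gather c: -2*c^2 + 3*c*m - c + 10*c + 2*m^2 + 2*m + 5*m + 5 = -2*c^2 + c*(3*m + 9) + 2*m^2 + 7*m + 5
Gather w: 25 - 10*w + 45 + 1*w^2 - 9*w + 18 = w^2 - 19*w + 88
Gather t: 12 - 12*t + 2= 14 - 12*t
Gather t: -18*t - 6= -18*t - 6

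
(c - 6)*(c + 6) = c^2 - 36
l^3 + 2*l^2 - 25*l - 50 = (l - 5)*(l + 2)*(l + 5)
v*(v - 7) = v^2 - 7*v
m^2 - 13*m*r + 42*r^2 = (m - 7*r)*(m - 6*r)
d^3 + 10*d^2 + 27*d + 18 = (d + 1)*(d + 3)*(d + 6)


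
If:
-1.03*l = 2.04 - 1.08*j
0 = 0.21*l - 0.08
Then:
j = 2.25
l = 0.38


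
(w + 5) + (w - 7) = 2*w - 2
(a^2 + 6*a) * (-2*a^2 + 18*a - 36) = -2*a^4 + 6*a^3 + 72*a^2 - 216*a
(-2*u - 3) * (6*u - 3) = -12*u^2 - 12*u + 9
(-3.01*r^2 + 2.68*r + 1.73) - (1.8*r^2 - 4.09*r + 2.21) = -4.81*r^2 + 6.77*r - 0.48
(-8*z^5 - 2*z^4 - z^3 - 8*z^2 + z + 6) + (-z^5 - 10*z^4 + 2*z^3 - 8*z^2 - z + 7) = -9*z^5 - 12*z^4 + z^3 - 16*z^2 + 13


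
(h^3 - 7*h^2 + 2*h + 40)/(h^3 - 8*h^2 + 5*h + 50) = (h - 4)/(h - 5)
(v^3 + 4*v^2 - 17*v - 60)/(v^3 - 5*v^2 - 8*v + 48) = (v + 5)/(v - 4)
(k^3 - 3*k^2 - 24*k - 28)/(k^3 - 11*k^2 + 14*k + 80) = (k^2 - 5*k - 14)/(k^2 - 13*k + 40)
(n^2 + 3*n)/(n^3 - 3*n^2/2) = 2*(n + 3)/(n*(2*n - 3))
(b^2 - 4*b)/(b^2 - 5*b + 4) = b/(b - 1)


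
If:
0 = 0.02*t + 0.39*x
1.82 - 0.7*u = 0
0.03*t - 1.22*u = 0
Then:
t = 105.73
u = 2.60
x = -5.42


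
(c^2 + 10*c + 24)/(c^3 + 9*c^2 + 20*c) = (c + 6)/(c*(c + 5))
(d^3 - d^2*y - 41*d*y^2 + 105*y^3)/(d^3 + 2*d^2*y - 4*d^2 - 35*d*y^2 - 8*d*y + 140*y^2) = (d - 3*y)/(d - 4)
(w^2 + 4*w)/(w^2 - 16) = w/(w - 4)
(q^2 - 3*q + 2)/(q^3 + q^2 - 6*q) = (q - 1)/(q*(q + 3))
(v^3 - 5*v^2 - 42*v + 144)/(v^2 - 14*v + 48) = (v^2 + 3*v - 18)/(v - 6)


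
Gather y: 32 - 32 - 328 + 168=-160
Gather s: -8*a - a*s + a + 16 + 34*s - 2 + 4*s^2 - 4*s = -7*a + 4*s^2 + s*(30 - a) + 14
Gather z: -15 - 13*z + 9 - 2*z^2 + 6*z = -2*z^2 - 7*z - 6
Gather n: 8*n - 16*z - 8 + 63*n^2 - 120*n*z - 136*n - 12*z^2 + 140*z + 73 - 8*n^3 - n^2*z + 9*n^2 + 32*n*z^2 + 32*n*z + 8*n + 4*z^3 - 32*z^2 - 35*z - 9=-8*n^3 + n^2*(72 - z) + n*(32*z^2 - 88*z - 120) + 4*z^3 - 44*z^2 + 89*z + 56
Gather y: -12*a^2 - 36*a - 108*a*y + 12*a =-12*a^2 - 108*a*y - 24*a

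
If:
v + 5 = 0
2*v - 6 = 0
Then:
No Solution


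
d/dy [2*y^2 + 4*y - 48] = 4*y + 4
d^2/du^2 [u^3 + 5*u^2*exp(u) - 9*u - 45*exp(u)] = 5*u^2*exp(u) + 20*u*exp(u) + 6*u - 35*exp(u)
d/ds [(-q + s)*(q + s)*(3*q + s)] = -q^2 + 6*q*s + 3*s^2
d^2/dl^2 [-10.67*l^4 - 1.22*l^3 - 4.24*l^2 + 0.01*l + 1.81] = -128.04*l^2 - 7.32*l - 8.48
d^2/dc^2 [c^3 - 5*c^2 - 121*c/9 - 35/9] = 6*c - 10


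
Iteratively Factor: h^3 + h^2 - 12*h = (h - 3)*(h^2 + 4*h) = (h - 3)*(h + 4)*(h)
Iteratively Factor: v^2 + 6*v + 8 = (v + 2)*(v + 4)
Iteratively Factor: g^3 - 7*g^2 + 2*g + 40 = (g - 4)*(g^2 - 3*g - 10) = (g - 5)*(g - 4)*(g + 2)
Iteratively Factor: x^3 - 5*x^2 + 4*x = (x - 1)*(x^2 - 4*x) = (x - 4)*(x - 1)*(x)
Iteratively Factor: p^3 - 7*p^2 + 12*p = (p)*(p^2 - 7*p + 12) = p*(p - 3)*(p - 4)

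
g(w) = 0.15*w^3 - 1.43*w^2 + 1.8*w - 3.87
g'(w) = 0.45*w^2 - 2.86*w + 1.8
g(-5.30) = -75.91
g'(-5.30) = 29.60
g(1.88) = -4.54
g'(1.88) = -1.99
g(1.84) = -4.46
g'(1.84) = -1.94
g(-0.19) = -4.26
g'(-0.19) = 2.36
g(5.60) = -12.29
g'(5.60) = -0.10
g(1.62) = -4.07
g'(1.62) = -1.65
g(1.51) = -3.90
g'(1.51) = -1.49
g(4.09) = -10.17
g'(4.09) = -2.37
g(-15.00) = -858.87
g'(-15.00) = 145.95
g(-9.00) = -245.25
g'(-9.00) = 63.99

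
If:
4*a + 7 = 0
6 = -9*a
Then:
No Solution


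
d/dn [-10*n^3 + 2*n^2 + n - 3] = -30*n^2 + 4*n + 1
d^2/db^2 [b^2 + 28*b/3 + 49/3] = 2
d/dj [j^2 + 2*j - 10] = 2*j + 2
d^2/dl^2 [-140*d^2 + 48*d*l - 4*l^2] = -8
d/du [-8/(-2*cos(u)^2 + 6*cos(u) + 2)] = 4*(2*cos(u) - 3)*sin(u)/(sin(u)^2 + 3*cos(u))^2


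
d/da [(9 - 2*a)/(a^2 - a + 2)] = (-2*a^2 + 2*a + (2*a - 9)*(2*a - 1) - 4)/(a^2 - a + 2)^2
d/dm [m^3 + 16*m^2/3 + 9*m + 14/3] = 3*m^2 + 32*m/3 + 9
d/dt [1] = 0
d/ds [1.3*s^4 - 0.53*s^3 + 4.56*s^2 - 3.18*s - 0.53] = 5.2*s^3 - 1.59*s^2 + 9.12*s - 3.18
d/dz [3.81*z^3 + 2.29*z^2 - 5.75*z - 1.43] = 11.43*z^2 + 4.58*z - 5.75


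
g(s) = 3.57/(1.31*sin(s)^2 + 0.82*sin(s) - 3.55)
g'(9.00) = 0.69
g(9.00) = -1.19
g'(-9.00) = -0.06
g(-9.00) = -0.97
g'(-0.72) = 0.20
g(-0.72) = -1.01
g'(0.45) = -0.73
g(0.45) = -1.21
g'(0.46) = -0.74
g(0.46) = -1.22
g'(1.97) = 1.59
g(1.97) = -2.12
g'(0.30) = -0.53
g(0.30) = -1.12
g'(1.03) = -1.59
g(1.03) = -1.89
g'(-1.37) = 0.13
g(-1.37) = -1.15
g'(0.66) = -1.05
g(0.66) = -1.40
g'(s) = 3.57*(-2.62*sin(s)*cos(s) - 0.82*cos(s))/(1.31*sin(s)^2 + 0.82*sin(s) - 3.55)^2 = -(9.3534*sin(s) + 2.9274)*cos(s)/(1.31*sin(s)^2 + 0.82*sin(s) - 3.55)^2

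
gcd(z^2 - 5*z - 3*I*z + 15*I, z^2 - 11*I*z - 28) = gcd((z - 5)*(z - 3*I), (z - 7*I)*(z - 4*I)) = 1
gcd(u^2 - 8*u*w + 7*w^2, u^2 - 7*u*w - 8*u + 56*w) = u - 7*w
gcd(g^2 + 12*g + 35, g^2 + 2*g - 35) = g + 7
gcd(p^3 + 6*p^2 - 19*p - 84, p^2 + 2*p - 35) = p + 7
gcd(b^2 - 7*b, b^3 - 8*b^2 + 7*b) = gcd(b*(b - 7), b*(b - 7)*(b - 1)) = b^2 - 7*b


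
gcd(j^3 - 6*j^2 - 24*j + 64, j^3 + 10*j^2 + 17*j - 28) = j + 4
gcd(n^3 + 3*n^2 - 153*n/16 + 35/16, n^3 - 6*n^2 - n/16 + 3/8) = n - 1/4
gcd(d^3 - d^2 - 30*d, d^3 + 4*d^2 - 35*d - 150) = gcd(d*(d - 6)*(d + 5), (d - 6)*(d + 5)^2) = d^2 - d - 30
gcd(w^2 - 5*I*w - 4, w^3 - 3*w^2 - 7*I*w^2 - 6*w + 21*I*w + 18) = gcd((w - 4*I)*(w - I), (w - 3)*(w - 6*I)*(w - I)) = w - I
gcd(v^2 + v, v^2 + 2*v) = v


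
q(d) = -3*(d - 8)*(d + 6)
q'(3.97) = -17.82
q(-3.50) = 86.25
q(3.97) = 120.54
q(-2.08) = 118.54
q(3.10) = 133.77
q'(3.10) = -12.60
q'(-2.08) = 18.48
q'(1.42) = -2.52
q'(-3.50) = 27.00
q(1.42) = 146.47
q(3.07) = 134.15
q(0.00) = 144.00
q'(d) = 6 - 6*d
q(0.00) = 144.00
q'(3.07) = -12.42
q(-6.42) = -18.17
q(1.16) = 146.92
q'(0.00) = 6.00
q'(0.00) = 6.00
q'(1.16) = -0.96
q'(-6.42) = 44.52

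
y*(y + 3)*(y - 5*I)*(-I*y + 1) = -I*y^4 - 4*y^3 - 3*I*y^3 - 12*y^2 - 5*I*y^2 - 15*I*y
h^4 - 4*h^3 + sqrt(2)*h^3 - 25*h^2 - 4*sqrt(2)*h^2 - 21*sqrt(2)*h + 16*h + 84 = (h - 7)*(h + 3)*(h - sqrt(2))*(h + 2*sqrt(2))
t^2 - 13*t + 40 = (t - 8)*(t - 5)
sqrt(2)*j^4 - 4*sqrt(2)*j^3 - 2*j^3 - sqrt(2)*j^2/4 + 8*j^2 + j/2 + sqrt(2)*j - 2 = (j - 4)*(j - 1/2)*(j - sqrt(2))*(sqrt(2)*j + sqrt(2)/2)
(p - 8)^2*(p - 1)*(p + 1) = p^4 - 16*p^3 + 63*p^2 + 16*p - 64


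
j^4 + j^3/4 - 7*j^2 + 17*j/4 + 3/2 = (j - 2)*(j - 1)*(j + 1/4)*(j + 3)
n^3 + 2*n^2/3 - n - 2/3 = (n - 1)*(n + 2/3)*(n + 1)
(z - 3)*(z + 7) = z^2 + 4*z - 21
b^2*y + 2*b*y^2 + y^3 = y*(b + y)^2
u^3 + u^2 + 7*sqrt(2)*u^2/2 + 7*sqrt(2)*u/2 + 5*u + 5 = (u + 1)*(u + sqrt(2))*(u + 5*sqrt(2)/2)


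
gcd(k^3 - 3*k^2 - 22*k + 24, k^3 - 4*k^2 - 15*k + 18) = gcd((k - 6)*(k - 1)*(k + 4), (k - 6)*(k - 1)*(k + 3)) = k^2 - 7*k + 6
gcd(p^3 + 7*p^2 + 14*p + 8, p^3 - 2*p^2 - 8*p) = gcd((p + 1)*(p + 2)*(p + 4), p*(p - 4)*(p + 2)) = p + 2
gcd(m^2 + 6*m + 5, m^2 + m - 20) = m + 5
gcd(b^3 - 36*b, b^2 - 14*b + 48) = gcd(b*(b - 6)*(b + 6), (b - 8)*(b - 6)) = b - 6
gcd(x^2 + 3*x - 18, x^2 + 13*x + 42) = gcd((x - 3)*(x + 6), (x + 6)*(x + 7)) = x + 6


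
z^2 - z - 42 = (z - 7)*(z + 6)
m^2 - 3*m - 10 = (m - 5)*(m + 2)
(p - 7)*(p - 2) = p^2 - 9*p + 14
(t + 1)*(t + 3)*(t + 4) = t^3 + 8*t^2 + 19*t + 12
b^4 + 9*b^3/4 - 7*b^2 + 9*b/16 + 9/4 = (b - 3/2)*(b - 3/4)*(b + 1/2)*(b + 4)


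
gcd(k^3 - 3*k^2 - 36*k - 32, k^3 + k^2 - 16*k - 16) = k^2 + 5*k + 4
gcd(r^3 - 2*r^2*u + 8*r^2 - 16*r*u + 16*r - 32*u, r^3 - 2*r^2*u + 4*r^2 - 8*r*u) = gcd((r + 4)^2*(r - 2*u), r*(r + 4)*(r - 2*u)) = r^2 - 2*r*u + 4*r - 8*u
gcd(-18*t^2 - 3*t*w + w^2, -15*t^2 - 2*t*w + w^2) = 3*t + w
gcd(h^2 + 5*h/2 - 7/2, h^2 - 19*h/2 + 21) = 1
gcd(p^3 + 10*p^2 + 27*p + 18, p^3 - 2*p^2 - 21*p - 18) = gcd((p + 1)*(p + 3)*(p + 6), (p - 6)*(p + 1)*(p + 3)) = p^2 + 4*p + 3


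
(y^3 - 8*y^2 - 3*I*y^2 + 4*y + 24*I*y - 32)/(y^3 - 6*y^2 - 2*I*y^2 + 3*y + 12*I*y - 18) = (y^2 - 4*y*(2 + I) + 32*I)/(y^2 - 3*y*(2 + I) + 18*I)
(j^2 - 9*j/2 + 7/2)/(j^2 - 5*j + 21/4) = 2*(j - 1)/(2*j - 3)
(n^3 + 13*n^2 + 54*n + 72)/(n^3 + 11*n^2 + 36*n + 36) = (n + 4)/(n + 2)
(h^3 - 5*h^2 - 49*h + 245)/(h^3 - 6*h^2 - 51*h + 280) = (h - 7)/(h - 8)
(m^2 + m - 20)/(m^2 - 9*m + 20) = (m + 5)/(m - 5)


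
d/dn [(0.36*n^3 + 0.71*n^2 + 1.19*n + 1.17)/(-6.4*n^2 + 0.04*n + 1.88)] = (-2.304*n^4 + 0.0288000000000004*n^3 + 9.6748*n^2 + 17.6456*n + 2.1904)/(40.96*n^4 - 0.512*n^3 - 24.0624*n^2 + 0.1504*n + 3.5344)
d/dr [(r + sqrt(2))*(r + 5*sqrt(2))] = 2*r + 6*sqrt(2)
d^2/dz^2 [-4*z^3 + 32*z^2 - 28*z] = 64 - 24*z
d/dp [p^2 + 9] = 2*p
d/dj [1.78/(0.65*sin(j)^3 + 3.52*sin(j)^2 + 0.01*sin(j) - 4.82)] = (-12.5312*sin(j) + 1.7355*cos(2*j) - 1.7533)*cos(j)/(0.65*sin(j)^3 + 3.52*sin(j)^2 + 0.01*sin(j) - 4.82)^2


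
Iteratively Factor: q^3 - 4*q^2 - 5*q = (q + 1)*(q^2 - 5*q) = (q - 5)*(q + 1)*(q)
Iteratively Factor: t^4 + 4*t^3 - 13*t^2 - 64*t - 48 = (t + 1)*(t^3 + 3*t^2 - 16*t - 48) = (t - 4)*(t + 1)*(t^2 + 7*t + 12) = (t - 4)*(t + 1)*(t + 4)*(t + 3)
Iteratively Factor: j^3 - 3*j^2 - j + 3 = (j - 3)*(j^2 - 1) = (j - 3)*(j - 1)*(j + 1)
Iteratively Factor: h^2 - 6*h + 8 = (h - 4)*(h - 2)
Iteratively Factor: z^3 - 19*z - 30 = (z + 2)*(z^2 - 2*z - 15) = (z - 5)*(z + 2)*(z + 3)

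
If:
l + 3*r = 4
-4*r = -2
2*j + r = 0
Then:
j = -1/4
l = 5/2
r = 1/2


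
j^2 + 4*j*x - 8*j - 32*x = (j - 8)*(j + 4*x)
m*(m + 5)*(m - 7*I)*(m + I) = m^4 + 5*m^3 - 6*I*m^3 + 7*m^2 - 30*I*m^2 + 35*m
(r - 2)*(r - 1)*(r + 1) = r^3 - 2*r^2 - r + 2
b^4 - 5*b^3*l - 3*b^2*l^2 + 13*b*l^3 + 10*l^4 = (b - 5*l)*(b - 2*l)*(b + l)^2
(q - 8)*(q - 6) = q^2 - 14*q + 48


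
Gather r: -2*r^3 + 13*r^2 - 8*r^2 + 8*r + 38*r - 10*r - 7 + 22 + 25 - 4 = -2*r^3 + 5*r^2 + 36*r + 36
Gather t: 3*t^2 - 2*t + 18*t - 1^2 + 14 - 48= 3*t^2 + 16*t - 35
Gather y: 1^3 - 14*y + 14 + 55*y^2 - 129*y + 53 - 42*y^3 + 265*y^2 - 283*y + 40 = -42*y^3 + 320*y^2 - 426*y + 108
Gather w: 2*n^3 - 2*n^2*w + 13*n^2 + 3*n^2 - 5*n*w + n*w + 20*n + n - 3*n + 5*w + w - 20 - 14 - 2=2*n^3 + 16*n^2 + 18*n + w*(-2*n^2 - 4*n + 6) - 36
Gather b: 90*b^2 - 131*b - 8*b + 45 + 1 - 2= 90*b^2 - 139*b + 44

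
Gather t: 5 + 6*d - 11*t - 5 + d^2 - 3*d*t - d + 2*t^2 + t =d^2 + 5*d + 2*t^2 + t*(-3*d - 10)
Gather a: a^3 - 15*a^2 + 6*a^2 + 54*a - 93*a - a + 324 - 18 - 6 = a^3 - 9*a^2 - 40*a + 300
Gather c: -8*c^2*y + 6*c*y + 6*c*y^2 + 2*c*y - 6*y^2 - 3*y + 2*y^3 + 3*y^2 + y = -8*c^2*y + c*(6*y^2 + 8*y) + 2*y^3 - 3*y^2 - 2*y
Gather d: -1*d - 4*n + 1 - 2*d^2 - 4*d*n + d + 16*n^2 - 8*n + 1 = -2*d^2 - 4*d*n + 16*n^2 - 12*n + 2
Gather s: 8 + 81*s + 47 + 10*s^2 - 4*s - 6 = 10*s^2 + 77*s + 49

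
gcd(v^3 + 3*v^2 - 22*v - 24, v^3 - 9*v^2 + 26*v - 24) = v - 4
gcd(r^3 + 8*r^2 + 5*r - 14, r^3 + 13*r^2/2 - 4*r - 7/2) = r^2 + 6*r - 7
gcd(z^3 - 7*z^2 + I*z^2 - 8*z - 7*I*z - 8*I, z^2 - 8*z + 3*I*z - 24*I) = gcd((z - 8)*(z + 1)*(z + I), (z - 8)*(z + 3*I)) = z - 8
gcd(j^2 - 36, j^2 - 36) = j^2 - 36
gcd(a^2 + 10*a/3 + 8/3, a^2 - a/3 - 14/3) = a + 2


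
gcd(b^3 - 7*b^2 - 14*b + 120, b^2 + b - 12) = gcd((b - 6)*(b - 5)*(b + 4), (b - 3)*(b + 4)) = b + 4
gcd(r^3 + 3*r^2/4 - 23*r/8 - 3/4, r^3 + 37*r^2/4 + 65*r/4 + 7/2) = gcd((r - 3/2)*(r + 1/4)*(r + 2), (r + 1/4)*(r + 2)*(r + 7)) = r^2 + 9*r/4 + 1/2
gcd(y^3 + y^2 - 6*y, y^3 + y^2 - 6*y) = y^3 + y^2 - 6*y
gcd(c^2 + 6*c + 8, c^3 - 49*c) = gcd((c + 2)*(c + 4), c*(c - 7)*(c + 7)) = 1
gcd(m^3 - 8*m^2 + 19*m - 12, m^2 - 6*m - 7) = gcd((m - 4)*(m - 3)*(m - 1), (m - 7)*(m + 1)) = 1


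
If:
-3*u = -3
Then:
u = 1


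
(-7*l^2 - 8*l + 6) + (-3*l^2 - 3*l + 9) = -10*l^2 - 11*l + 15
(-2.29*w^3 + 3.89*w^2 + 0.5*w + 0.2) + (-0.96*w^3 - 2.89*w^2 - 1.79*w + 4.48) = -3.25*w^3 + 1.0*w^2 - 1.29*w + 4.68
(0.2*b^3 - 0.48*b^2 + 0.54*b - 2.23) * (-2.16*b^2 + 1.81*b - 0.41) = -0.432*b^5 + 1.3988*b^4 - 2.1172*b^3 + 5.991*b^2 - 4.2577*b + 0.9143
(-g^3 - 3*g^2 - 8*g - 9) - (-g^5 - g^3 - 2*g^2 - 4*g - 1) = g^5 - g^2 - 4*g - 8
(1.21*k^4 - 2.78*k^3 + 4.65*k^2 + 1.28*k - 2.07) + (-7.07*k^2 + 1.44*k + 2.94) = 1.21*k^4 - 2.78*k^3 - 2.42*k^2 + 2.72*k + 0.87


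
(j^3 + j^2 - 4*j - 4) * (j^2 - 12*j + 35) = j^5 - 11*j^4 + 19*j^3 + 79*j^2 - 92*j - 140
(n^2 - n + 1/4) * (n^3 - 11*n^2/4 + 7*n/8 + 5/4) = n^5 - 15*n^4/4 + 31*n^3/8 - 5*n^2/16 - 33*n/32 + 5/16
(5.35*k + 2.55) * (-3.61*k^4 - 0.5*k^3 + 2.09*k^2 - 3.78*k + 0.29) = -19.3135*k^5 - 11.8805*k^4 + 9.9065*k^3 - 14.8935*k^2 - 8.0875*k + 0.7395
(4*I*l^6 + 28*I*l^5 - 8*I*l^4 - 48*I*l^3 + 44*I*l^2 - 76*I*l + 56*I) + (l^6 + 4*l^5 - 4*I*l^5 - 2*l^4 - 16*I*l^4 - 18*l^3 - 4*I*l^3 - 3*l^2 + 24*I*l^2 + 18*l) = l^6 + 4*I*l^6 + 4*l^5 + 24*I*l^5 - 2*l^4 - 24*I*l^4 - 18*l^3 - 52*I*l^3 - 3*l^2 + 68*I*l^2 + 18*l - 76*I*l + 56*I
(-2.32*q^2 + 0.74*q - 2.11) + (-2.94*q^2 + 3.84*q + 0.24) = -5.26*q^2 + 4.58*q - 1.87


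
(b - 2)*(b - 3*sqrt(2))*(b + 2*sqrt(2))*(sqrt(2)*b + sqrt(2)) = sqrt(2)*b^4 - 2*b^3 - sqrt(2)*b^3 - 14*sqrt(2)*b^2 + 2*b^2 + 4*b + 12*sqrt(2)*b + 24*sqrt(2)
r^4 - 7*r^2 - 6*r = r*(r - 3)*(r + 1)*(r + 2)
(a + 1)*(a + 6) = a^2 + 7*a + 6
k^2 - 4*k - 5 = (k - 5)*(k + 1)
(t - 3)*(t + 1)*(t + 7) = t^3 + 5*t^2 - 17*t - 21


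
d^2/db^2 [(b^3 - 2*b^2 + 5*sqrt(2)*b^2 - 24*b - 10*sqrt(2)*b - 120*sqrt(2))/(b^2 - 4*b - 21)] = 2*(5*b^3 + 10*sqrt(2)*b^3 - 45*sqrt(2)*b^2 + 126*b^2 - 189*b + 810*sqrt(2)*b - 1395*sqrt(2) + 1134)/(b^6 - 12*b^5 - 15*b^4 + 440*b^3 + 315*b^2 - 5292*b - 9261)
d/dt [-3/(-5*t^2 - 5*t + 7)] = 15*(-2*t - 1)/(5*t^2 + 5*t - 7)^2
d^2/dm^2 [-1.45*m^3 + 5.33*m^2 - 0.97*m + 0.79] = 10.66 - 8.7*m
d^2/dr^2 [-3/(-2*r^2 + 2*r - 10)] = 3*(-r^2 + r + (2*r - 1)^2 - 5)/(r^2 - r + 5)^3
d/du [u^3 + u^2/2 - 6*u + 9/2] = 3*u^2 + u - 6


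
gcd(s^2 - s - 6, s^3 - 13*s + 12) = s - 3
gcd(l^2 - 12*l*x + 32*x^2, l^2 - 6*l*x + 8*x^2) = -l + 4*x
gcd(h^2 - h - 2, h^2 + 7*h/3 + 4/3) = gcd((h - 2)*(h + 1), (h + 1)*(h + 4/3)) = h + 1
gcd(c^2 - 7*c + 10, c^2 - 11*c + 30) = c - 5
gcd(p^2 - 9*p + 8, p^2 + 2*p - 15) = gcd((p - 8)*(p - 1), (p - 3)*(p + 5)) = 1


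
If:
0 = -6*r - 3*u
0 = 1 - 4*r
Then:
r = 1/4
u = -1/2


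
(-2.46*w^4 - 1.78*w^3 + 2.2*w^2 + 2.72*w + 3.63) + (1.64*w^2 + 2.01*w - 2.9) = -2.46*w^4 - 1.78*w^3 + 3.84*w^2 + 4.73*w + 0.73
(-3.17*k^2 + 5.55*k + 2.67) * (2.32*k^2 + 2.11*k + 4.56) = -7.3544*k^4 + 6.1873*k^3 + 3.4497*k^2 + 30.9417*k + 12.1752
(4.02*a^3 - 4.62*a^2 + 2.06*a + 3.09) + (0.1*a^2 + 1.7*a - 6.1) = 4.02*a^3 - 4.52*a^2 + 3.76*a - 3.01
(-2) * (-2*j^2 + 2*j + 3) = 4*j^2 - 4*j - 6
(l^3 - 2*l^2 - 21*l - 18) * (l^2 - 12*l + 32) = l^5 - 14*l^4 + 35*l^3 + 170*l^2 - 456*l - 576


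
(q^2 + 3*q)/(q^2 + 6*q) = (q + 3)/(q + 6)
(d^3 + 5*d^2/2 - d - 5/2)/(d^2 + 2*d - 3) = (2*d^2 + 7*d + 5)/(2*(d + 3))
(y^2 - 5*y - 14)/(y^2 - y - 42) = (y + 2)/(y + 6)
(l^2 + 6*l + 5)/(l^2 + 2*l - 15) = (l + 1)/(l - 3)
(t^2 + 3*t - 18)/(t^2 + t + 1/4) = 4*(t^2 + 3*t - 18)/(4*t^2 + 4*t + 1)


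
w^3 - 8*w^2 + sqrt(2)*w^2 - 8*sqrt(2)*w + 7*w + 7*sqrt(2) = (w - 7)*(w - 1)*(w + sqrt(2))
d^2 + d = d*(d + 1)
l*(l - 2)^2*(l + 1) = l^4 - 3*l^3 + 4*l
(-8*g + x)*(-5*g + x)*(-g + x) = -40*g^3 + 53*g^2*x - 14*g*x^2 + x^3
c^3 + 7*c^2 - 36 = (c - 2)*(c + 3)*(c + 6)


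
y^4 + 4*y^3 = y^3*(y + 4)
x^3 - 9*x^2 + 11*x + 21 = (x - 7)*(x - 3)*(x + 1)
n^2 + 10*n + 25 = (n + 5)^2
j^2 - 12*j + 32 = (j - 8)*(j - 4)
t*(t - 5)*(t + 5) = t^3 - 25*t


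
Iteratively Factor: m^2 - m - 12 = (m - 4)*(m + 3)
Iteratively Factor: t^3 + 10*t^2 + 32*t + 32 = (t + 4)*(t^2 + 6*t + 8) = (t + 2)*(t + 4)*(t + 4)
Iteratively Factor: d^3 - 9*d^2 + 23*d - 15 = (d - 5)*(d^2 - 4*d + 3) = (d - 5)*(d - 1)*(d - 3)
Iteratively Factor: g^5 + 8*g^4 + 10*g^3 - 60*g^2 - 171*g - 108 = (g + 4)*(g^4 + 4*g^3 - 6*g^2 - 36*g - 27) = (g + 3)*(g + 4)*(g^3 + g^2 - 9*g - 9) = (g + 1)*(g + 3)*(g + 4)*(g^2 - 9) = (g + 1)*(g + 3)^2*(g + 4)*(g - 3)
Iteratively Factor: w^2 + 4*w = (w)*(w + 4)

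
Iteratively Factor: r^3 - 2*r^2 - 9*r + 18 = (r - 2)*(r^2 - 9) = (r - 2)*(r + 3)*(r - 3)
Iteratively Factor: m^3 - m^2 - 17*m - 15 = (m + 1)*(m^2 - 2*m - 15) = (m + 1)*(m + 3)*(m - 5)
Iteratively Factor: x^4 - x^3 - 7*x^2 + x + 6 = (x + 2)*(x^3 - 3*x^2 - x + 3) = (x - 1)*(x + 2)*(x^2 - 2*x - 3) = (x - 3)*(x - 1)*(x + 2)*(x + 1)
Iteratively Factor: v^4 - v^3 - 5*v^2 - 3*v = (v - 3)*(v^3 + 2*v^2 + v) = (v - 3)*(v + 1)*(v^2 + v) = (v - 3)*(v + 1)^2*(v)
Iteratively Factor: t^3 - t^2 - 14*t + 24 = (t - 3)*(t^2 + 2*t - 8) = (t - 3)*(t - 2)*(t + 4)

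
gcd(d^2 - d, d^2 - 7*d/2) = d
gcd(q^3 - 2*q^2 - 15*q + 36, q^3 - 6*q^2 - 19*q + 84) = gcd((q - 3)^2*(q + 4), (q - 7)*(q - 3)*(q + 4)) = q^2 + q - 12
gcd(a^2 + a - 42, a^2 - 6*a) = a - 6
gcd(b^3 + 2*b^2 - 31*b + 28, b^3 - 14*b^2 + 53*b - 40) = b - 1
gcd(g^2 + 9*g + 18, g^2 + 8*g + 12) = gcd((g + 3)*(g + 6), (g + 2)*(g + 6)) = g + 6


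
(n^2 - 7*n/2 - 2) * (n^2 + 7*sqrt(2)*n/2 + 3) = n^4 - 7*n^3/2 + 7*sqrt(2)*n^3/2 - 49*sqrt(2)*n^2/4 + n^2 - 21*n/2 - 7*sqrt(2)*n - 6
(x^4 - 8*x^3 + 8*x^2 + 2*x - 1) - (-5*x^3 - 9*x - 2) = x^4 - 3*x^3 + 8*x^2 + 11*x + 1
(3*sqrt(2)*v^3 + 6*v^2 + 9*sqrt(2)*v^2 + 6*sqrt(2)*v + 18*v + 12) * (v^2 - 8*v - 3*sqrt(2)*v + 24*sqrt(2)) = 3*sqrt(2)*v^5 - 15*sqrt(2)*v^4 - 12*v^4 - 84*sqrt(2)*v^3 + 60*v^3 + 42*sqrt(2)*v^2 + 264*v^2 + 192*v + 396*sqrt(2)*v + 288*sqrt(2)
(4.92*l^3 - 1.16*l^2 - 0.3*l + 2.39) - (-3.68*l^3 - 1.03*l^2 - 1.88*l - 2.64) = 8.6*l^3 - 0.13*l^2 + 1.58*l + 5.03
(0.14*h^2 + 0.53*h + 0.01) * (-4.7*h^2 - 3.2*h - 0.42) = -0.658*h^4 - 2.939*h^3 - 1.8018*h^2 - 0.2546*h - 0.0042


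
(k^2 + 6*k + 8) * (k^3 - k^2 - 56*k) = k^5 + 5*k^4 - 54*k^3 - 344*k^2 - 448*k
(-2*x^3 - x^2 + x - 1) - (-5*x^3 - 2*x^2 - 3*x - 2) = 3*x^3 + x^2 + 4*x + 1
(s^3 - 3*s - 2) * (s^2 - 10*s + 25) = s^5 - 10*s^4 + 22*s^3 + 28*s^2 - 55*s - 50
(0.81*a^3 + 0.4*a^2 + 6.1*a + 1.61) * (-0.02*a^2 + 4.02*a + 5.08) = -0.0162*a^5 + 3.2482*a^4 + 5.6008*a^3 + 26.5218*a^2 + 37.4602*a + 8.1788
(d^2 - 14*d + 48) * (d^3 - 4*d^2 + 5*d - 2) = d^5 - 18*d^4 + 109*d^3 - 264*d^2 + 268*d - 96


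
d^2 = d^2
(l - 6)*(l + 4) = l^2 - 2*l - 24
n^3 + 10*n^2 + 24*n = n*(n + 4)*(n + 6)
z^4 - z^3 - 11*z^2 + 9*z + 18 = (z - 3)*(z - 2)*(z + 1)*(z + 3)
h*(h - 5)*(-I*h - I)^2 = -h^4 + 3*h^3 + 9*h^2 + 5*h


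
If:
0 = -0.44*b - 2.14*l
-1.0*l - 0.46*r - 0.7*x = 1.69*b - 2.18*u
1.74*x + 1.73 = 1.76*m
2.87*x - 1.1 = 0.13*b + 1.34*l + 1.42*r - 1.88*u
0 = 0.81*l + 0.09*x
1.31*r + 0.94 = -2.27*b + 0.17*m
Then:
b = 0.05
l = -0.01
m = 1.08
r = -0.67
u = -0.07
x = 0.10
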